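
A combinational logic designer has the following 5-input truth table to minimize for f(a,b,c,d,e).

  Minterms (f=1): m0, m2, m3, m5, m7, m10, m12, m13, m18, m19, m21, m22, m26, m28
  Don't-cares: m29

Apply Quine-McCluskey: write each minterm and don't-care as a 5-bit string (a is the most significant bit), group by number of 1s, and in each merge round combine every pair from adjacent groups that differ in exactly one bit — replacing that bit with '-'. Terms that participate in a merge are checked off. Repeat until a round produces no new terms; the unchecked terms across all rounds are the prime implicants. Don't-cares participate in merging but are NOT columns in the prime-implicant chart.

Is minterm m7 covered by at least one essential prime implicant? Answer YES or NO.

Round 0: 00000✓ 00010✓ 00011✓ 00101✓ 00111✓ 01010✓ 01100✓ 01101✓ 10010✓ 10011✓ 10101✓ 10110✓ 11010✓ 11100✓ 11101✓
Round 1: -0010✓ -0011✓ -0101✓ -1010✓ -1100✓ -1101✓ 0-010✓ 0-101✓ 00-11 000-0 0001-✓ 001-1 0110-✓ 1-010✓ 1-101✓ 10-10 1001-✓ 1110-✓
Round 2: --010 --101 -001- -110-
PIs = {--010, --101, -001-, -110-, 00-11, 000-0, 001-1, 10-10}
Coverage chart:
  m0: 000-0 ←essential
  m2: --010,-001-,000-0
  m3: -001-,00-11
  m5: --101,001-1
  m7: 00-11,001-1
  m10: --010 ←essential
  m12: -110- ←essential
  m13: --101,-110-
  m18: --010,-001-,10-10
  m19: -001- ←essential
  m21: --101 ←essential
  m22: 10-10 ←essential
  m26: --010 ←essential
  m28: -110- ←essential
Essential: --010, --101, -001-, -110-, 000-0, 10-10

NO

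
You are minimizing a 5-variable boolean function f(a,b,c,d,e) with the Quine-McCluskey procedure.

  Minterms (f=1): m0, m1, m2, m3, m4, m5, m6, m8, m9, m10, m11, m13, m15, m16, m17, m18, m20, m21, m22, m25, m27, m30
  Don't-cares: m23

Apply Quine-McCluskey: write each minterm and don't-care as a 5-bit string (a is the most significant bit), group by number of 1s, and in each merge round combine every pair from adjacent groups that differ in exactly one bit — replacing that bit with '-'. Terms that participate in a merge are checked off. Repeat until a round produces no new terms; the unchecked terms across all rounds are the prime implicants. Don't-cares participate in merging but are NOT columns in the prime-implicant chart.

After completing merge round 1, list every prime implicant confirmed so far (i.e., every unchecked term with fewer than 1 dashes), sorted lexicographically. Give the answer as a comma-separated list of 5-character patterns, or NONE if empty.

NONE

size-2^0 implicants → 00000(✓)  00001(✓)  00010(✓)  00011(✓)  00100(✓)  00101(✓)  00110(✓)  01000(✓)  01001(✓)  01010(✓)  01011(✓)  01101(✓)  01111(✓)  10000(✓)  10001(✓)  10010(✓)  10100(✓)  10101(✓)  10110(✓)  10111(✓)  11001(✓)  11011(✓)  11110(✓)
size-2^1 implicants → -0000(✓)  -0001(✓)  -0010(✓)  -0100(✓)  -0101(✓)  -0110(✓)  -1001(✓)  -1011(✓)  0-000(✓)  0-001(✓)  0-010(✓)  0-011(✓)  0-101(✓)  00-00(✓)  00-01(✓)  00-10(✓)  000-0(✓)  000-1(✓)  0000-(✓)  0001-(✓)  001-0(✓)  0010-(✓)  01-01(✓)  01-11(✓)  010-0(✓)  010-1(✓)  0100-(✓)  0101-(✓)  011-1(✓)  1-001(✓)  1-110  10-00(✓)  10-01(✓)  10-10(✓)  100-0(✓)  1000-(✓)  101-0(✓)  101-1(✓)  1010-(✓)  1011-(✓)  110-1(✓)
size-2^2 implicants → --001  -0-00(✓)  -0-01(✓)  -0-10(✓)  -00-0(✓)  -000-(✓)  -01-0(✓)  -010-(✓)  -10-1  0--01  0-0-0(✓)  0-0-1(✓)  0-00-(✓)  0-01-(✓)  00--0(✓)  00-0-(✓)  000--(✓)  01--1  010--(✓)  10--0(✓)  10-0-(✓)  101--
size-2^3 implicants → -0--0  -0-0-  0-0--
Unchecked terms (primes): --001, -0--0, -0-0-, -10-1, 0--01, 0-0--, 01--1, 1-110, 101--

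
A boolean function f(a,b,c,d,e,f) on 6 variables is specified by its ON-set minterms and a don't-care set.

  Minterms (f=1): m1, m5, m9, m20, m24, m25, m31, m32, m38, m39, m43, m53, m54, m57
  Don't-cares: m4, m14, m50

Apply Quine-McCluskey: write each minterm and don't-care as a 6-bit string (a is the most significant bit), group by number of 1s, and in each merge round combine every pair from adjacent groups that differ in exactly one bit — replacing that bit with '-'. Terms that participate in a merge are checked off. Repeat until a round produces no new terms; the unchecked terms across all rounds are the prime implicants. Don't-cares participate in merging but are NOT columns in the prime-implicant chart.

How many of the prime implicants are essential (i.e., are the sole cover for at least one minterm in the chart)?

size-2^0 implicants → 000001(✓)  000100(✓)  000101(✓)  001001(✓)  001110  010100(✓)  011000(✓)  011001(✓)  011111  100000  100110(✓)  100111(✓)  101011  110010(✓)  110101  110110(✓)  111001(✓)
size-2^1 implicants → -11001  0-0100  0-1001  00-001  000-01  00010-  01100-  1-0110  10011-  110-10
Unchecked terms (primes): -11001, 0-0100, 0-1001, 00-001, 000-01, 00010-, 001110, 01100-, 011111, 1-0110, 100000, 10011-, 101011, 110-10, 110101
Minterm coverage:
  m1 ⊆ 00-001,000-01
  m5 ⊆ 000-01,00010-
  m9 ⊆ 0-1001,00-001
  m20 ⊆ 0-0100 [E]
  m24 ⊆ 01100- [E]
  m25 ⊆ -11001,0-1001,01100-
  m31 ⊆ 011111 [E]
  m32 ⊆ 100000 [E]
  m38 ⊆ 1-0110,10011-
  m39 ⊆ 10011- [E]
  m43 ⊆ 101011 [E]
  m53 ⊆ 110101 [E]
  m54 ⊆ 1-0110,110-10
  m57 ⊆ -11001 [E]
E = {-11001, 0-0100, 01100-, 011111, 100000, 10011-, 101011, 110101}

8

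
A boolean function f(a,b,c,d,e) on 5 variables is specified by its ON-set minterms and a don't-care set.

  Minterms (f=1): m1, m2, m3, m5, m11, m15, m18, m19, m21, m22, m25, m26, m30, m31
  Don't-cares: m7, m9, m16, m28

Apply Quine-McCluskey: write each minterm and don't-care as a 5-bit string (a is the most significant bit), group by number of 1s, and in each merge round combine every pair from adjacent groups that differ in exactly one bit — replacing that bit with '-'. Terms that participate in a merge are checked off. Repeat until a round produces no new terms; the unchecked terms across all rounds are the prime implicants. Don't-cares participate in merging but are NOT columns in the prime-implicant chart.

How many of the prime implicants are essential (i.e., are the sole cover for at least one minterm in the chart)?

Round 0: 00001✓ 00010✓ 00011✓ 00101✓ 00111✓ 01001✓ 01011✓ 01111✓ 10000✓ 10010✓ 10011✓ 10101✓ 10110✓ 11001✓ 11010✓ 11100✓ 11110✓ 11111✓
Round 1: -0010✓ -0011✓ -0101 -1001 -1111 0-001✓ 0-011✓ 0-111✓ 00-01✓ 00-11✓ 000-1✓ 0001-✓ 001-1✓ 01-11✓ 010-1✓ 1-010✓ 1-110✓ 10-10✓ 100-0 1001-✓ 11-10✓ 111-0 1111-
Round 2: -001- 0--11 0-0-1 00--1 1--10
PIs = {-001-, -0101, -1001, -1111, 0--11, 0-0-1, 00--1, 1--10, 100-0, 111-0, 1111-}
Coverage chart:
  m1: 0-0-1,00--1
  m2: -001- ←essential
  m3: -001-,0--11,0-0-1,00--1
  m5: -0101,00--1
  m11: 0--11,0-0-1
  m15: -1111,0--11
  m18: -001-,1--10,100-0
  m19: -001- ←essential
  m21: -0101 ←essential
  m22: 1--10 ←essential
  m25: -1001 ←essential
  m26: 1--10 ←essential
  m30: 1--10,111-0,1111-
  m31: -1111,1111-
Essential: -001-, -0101, -1001, 1--10

4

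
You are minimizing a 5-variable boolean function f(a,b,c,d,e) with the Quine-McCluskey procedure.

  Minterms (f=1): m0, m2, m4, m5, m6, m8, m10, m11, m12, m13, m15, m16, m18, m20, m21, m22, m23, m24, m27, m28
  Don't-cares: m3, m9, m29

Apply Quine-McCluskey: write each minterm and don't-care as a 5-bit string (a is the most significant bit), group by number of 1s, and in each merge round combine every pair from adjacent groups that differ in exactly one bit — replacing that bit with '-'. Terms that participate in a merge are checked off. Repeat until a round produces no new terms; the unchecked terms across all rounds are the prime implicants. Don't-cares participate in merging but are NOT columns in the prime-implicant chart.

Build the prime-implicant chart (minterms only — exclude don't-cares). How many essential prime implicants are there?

6

[col 0] 00000*, 00010*, 00011*, 00100*, 00101*, 00110*, 01000*, 01001*, 01010*, 01011*, 01100*, 01101*, 01111*, 10000*, 10010*, 10100*, 10101*, 10110*, 10111*, 11000*, 11011*, 11100*, 11101*
[col 1] -0000*, -0010*, -0100*, -0101*, -0110*, -1000*, -1011, -1100*, -1101*, 0-000*, 0-010*, 0-011*, 0-100*, 0-101*, 00-00*, 00-10*, 000-0*, 0001-*, 001-0*, 0010-*, 01-00*, 01-01*, 01-11*, 010-0*, 010-1*, 0100-*, 0101-*, 011-1*, 0110-*, 1-000*, 1-100*, 1-101*, 10-00*, 10-10*, 100-0*, 101-0*, 101-1*, 1010-*, 1011-*, 11-00*, 1110-*
[col 2] --000*, --100*, --101*, -0-00*, -0-10*, -00-0*, -01-0*, -010-*, -1-00*, -110-*, 0--00*, 0-0-0, 0-01-, 0-10-*, 00--0*, 01--1, 01-0-, 010--, 1--00*, 1-10-*, 10--0*, 101--
[col 3] ---00, --10-, -0--0
Prime implicants: ---00, --10-, -0--0, -1011, 0-0-0, 0-01-, 01--1, 01-0-, 010--, 101--
PI chart (minterm → PIs covering it):
  0 | ---00,-0--0,0-0-0
  2 | -0--0,0-0-0,0-01-
  4 | ---00,--10-,-0--0
  5 | --10-  (sole → essential)
  6 | -0--0  (sole → essential)
  8 | ---00,0-0-0,01-0-,010--
  10 | 0-0-0,0-01-,010--
  11 | -1011,0-01-,01--1,010--
  12 | ---00,--10-,01-0-
  13 | --10-,01--1,01-0-
  15 | 01--1  (sole → essential)
  16 | ---00,-0--0
  18 | -0--0  (sole → essential)
  20 | ---00,--10-,-0--0,101--
  21 | --10-,101--
  22 | -0--0,101--
  23 | 101--  (sole → essential)
  24 | ---00  (sole → essential)
  27 | -1011  (sole → essential)
  28 | ---00,--10-
Essential prime implicants: ---00, --10-, -0--0, -1011, 01--1, 101--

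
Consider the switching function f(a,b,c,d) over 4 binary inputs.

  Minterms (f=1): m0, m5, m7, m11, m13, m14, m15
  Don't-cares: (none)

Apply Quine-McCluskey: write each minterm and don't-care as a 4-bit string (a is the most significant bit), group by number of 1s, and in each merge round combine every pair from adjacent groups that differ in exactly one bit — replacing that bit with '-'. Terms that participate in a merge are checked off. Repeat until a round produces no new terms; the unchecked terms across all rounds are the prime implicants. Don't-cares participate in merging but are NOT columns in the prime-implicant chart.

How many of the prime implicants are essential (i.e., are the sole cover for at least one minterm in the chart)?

4

size-2^0 implicants → 0000  0101(✓)  0111(✓)  1011(✓)  1101(✓)  1110(✓)  1111(✓)
size-2^1 implicants → -101(✓)  -111(✓)  01-1(✓)  1-11  11-1(✓)  111-
size-2^2 implicants → -1-1
Unchecked terms (primes): -1-1, 0000, 1-11, 111-
Minterm coverage:
  m0 ⊆ 0000 [E]
  m5 ⊆ -1-1 [E]
  m7 ⊆ -1-1 [E]
  m11 ⊆ 1-11 [E]
  m13 ⊆ -1-1 [E]
  m14 ⊆ 111- [E]
  m15 ⊆ -1-1,1-11,111-
E = {-1-1, 0000, 1-11, 111-}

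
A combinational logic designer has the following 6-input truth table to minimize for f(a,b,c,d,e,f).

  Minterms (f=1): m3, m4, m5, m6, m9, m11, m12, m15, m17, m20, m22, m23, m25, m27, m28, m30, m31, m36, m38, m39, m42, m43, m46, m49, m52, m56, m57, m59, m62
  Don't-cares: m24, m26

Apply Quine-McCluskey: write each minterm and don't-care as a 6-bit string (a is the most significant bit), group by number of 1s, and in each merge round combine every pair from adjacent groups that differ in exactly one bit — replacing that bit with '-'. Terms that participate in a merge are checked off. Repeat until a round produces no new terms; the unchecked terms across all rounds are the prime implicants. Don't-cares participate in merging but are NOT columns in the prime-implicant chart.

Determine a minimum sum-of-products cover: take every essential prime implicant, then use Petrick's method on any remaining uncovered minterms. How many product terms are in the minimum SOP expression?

14

[col 0] 000011*, 000100*, 000101*, 000110*, 001001*, 001011*, 001100*, 001111*, 010001*, 010100*, 010110*, 010111*, 011000*, 011001*, 011010*, 011011*, 011100*, 011110*, 011111*, 100100*, 100110*, 100111*, 101010*, 101011*, 101110*, 110001*, 110100*, 111000*, 111001*, 111011*, 111110*
[col 1] -00100*, -00110*, -01011*, -10001*, -10100*, -11000*, -11001*, -11011*, -11110, 0-0100*, 0-0110*, 0-1001*, 0-1011*, 0-1100*, 0-1111*, 00-011, 00-100*, 0001-0*, 00010-, 001-11*, 0010-1*, 01-001*, 01-100*, 01-110*, 01-111*, 0101-0*, 01011-*, 011-00*, 011-10*, 011-11*, 0110-0*, 0110-1*, 01100-*, 01101-*, 0111-0*, 01111-*, 1-0100*, 1-1011*, 1-1110, 10-110, 1001-0*, 10011-, 101-10, 10101-, 11-001*, 1110-1*, 11100-*
[col 2] --0100, --1011, -001-0, -1-001, -110-1, -1100-, 0--100, 0-01-0, 0-1-11, 0-10-1, 01-1-0, 01-11-, 011--0, 011-1-, 0110--
Prime implicants: --0100, --1011, -001-0, -1-001, -110-1, -1100-, -11110, 0--100, 0-01-0, 0-1-11, 0-10-1, 00-011, 00010-, 01-1-0, 01-11-, 011--0, 011-1-, 0110--, 1-1110, 10-110, 10011-, 101-10, 10101-
PI chart (minterm → PIs covering it):
  3 | 00-011  (sole → essential)
  4 | --0100,-001-0,0--100,0-01-0,00010-
  5 | 00010-  (sole → essential)
  6 | -001-0,0-01-0
  9 | 0-10-1  (sole → essential)
  11 | --1011,0-1-11,0-10-1,00-011
  12 | 0--100  (sole → essential)
  15 | 0-1-11  (sole → essential)
  17 | -1-001  (sole → essential)
  20 | --0100,0--100,0-01-0,01-1-0
  22 | 0-01-0,01-1-0,01-11-
  23 | 01-11-  (sole → essential)
  25 | -1-001,-110-1,-1100-,0-10-1,0110--
  27 | --1011,-110-1,0-1-11,0-10-1,011-1-,0110--
  28 | 0--100,01-1-0,011--0
  30 | -11110,01-1-0,01-11-,011--0,011-1-
  31 | 0-1-11,01-11-,011-1-
  36 | --0100,-001-0
  38 | -001-0,10-110,10011-
  39 | 10011-  (sole → essential)
  42 | 101-10,10101-
  43 | --1011,10101-
  46 | 1-1110,10-110,101-10
  49 | -1-001  (sole → essential)
  52 | --0100  (sole → essential)
  56 | -1100-  (sole → essential)
  57 | -1-001,-110-1,-1100-
  59 | --1011,-110-1
  62 | -11110,1-1110
Essential prime implicants: --0100, -1-001, -1100-, 0--100, 0-1-11, 0-10-1, 00-011, 00010-, 01-11-, 10011-
Petrick residual → --1011, -001-0, -11110, 101-10
Minimum SOP uses 14 PIs: c'de'f' + cd'ef + b'c'df' + bd'e'f + bcd'e' + bcdef' + a'de'f' + a'cef + a'cd'f + a'b'd'ef + a'b'c'de' + a'bde + ab'c'de + ab'cef'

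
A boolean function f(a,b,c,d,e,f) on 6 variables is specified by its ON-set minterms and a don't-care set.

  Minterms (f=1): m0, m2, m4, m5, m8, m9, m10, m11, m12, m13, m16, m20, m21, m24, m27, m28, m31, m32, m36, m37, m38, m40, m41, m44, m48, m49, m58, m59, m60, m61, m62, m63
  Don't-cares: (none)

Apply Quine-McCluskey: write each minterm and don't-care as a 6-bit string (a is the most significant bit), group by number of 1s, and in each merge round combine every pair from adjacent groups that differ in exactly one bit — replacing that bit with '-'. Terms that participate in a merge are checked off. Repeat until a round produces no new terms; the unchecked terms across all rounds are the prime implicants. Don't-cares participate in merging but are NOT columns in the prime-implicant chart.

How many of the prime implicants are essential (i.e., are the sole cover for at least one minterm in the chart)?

10

size-2^0 implicants → 000000(✓)  000010(✓)  000100(✓)  000101(✓)  001000(✓)  001001(✓)  001010(✓)  001011(✓)  001100(✓)  001101(✓)  010000(✓)  010100(✓)  010101(✓)  011000(✓)  011011(✓)  011100(✓)  011111(✓)  100000(✓)  100100(✓)  100101(✓)  100110(✓)  101000(✓)  101001(✓)  101100(✓)  110000(✓)  110001(✓)  111010(✓)  111011(✓)  111100(✓)  111101(✓)  111110(✓)  111111(✓)
size-2^1 implicants → -00000(✓)  -00100(✓)  -00101(✓)  -01000(✓)  -01001(✓)  -01100(✓)  -10000(✓)  -11011(✓)  -11100(✓)  -11111(✓)  0-0000(✓)  0-0100(✓)  0-0101(✓)  0-1000(✓)  0-1011  0-1100(✓)  00-000(✓)  00-010(✓)  00-100(✓)  00-101(✓)  000-00(✓)  0000-0(✓)  00010-(✓)  001-00(✓)  001-01(✓)  0010-0(✓)  0010-1(✓)  00100-(✓)  00101-(✓)  00110-(✓)  01-000(✓)  01-100(✓)  010-00(✓)  01010-(✓)  011-00(✓)  011-11(✓)  1-0000(✓)  1-1100(✓)  10-000(✓)  10-100(✓)  100-00(✓)  1001-0  10010-(✓)  101-00(✓)  10100-(✓)  11000-  111-10(✓)  111-11(✓)  11101-(✓)  1111-0(✓)  1111-1(✓)  11110-(✓)  11111-(✓)
size-2^2 implicants → --0000  --1100  -0-000(✓)  -0-100(✓)  -00-00(✓)  -0010-  -01-00(✓)  -0100-  -11-11  0--000(✓)  0--100(✓)  0-0-00(✓)  0-010-  0-1-00(✓)  00--00(✓)  00-0-0  00-10-  001-0-  0010--  01--00(✓)  10--00(✓)  111-1-  1111--
size-2^3 implicants → -0--00  0---00
Unchecked terms (primes): --0000, --1100, -0--00, -0010-, -0100-, -11-11, 0---00, 0-010-, 0-1011, 00-0-0, 00-10-, 001-0-, 0010--, 1001-0, 11000-, 111-1-, 1111--
Minterm coverage:
  m0 ⊆ --0000,-0--00,0---00,00-0-0
  m2 ⊆ 00-0-0 [E]
  m4 ⊆ -0--00,-0010-,0---00,0-010-,00-10-
  m5 ⊆ -0010-,0-010-,00-10-
  m8 ⊆ -0--00,-0100-,0---00,00-0-0,001-0-,0010--
  m9 ⊆ -0100-,001-0-,0010--
  m10 ⊆ 00-0-0,0010--
  m11 ⊆ 0-1011,0010--
  m12 ⊆ --1100,-0--00,0---00,00-10-,001-0-
  m13 ⊆ 00-10-,001-0-
  m16 ⊆ --0000,0---00
  m20 ⊆ 0---00,0-010-
  m21 ⊆ 0-010- [E]
  m24 ⊆ 0---00 [E]
  m27 ⊆ -11-11,0-1011
  m28 ⊆ --1100,0---00
  m31 ⊆ -11-11 [E]
  m32 ⊆ --0000,-0--00
  m36 ⊆ -0--00,-0010-,1001-0
  m37 ⊆ -0010- [E]
  m38 ⊆ 1001-0 [E]
  m40 ⊆ -0--00,-0100-
  m41 ⊆ -0100- [E]
  m44 ⊆ --1100,-0--00
  m48 ⊆ --0000,11000-
  m49 ⊆ 11000- [E]
  m58 ⊆ 111-1- [E]
  m59 ⊆ -11-11,111-1-
  m60 ⊆ --1100,1111--
  m61 ⊆ 1111-- [E]
  m62 ⊆ 111-1-,1111--
  m63 ⊆ -11-11,111-1-,1111--
E = {-0010-, -0100-, -11-11, 0---00, 0-010-, 00-0-0, 1001-0, 11000-, 111-1-, 1111--}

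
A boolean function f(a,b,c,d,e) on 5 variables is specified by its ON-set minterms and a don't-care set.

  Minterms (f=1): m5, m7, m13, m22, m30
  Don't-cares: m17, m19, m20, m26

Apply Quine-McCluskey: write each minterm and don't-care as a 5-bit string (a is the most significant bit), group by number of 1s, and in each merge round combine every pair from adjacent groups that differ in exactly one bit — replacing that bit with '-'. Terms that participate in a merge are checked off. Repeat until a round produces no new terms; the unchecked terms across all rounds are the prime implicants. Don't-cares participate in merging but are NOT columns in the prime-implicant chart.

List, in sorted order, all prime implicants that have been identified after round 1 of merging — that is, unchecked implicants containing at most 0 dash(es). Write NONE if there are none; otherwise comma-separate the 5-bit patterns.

NONE

Round 0: 00101✓ 00111✓ 01101✓ 10001✓ 10011✓ 10100✓ 10110✓ 11010✓ 11110✓
Round 1: 0-101 001-1 1-110 100-1 101-0 11-10
PIs = {0-101, 001-1, 1-110, 100-1, 101-0, 11-10}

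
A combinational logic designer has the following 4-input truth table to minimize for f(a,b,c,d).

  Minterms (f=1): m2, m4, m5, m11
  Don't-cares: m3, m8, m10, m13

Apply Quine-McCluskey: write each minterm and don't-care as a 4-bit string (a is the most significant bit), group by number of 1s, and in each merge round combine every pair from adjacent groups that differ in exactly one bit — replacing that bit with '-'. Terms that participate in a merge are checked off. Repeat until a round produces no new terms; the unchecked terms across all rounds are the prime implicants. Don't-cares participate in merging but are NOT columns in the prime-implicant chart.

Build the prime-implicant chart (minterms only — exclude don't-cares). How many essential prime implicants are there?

Round 0: 0010✓ 0011✓ 0100✓ 0101✓ 1000✓ 1010✓ 1011✓ 1101✓
Round 1: -010✓ -011✓ -101 001-✓ 010- 10-0 101-✓
Round 2: -01-
PIs = {-01-, -101, 010-, 10-0}
Coverage chart:
  m2: -01- ←essential
  m4: 010- ←essential
  m5: -101,010-
  m11: -01- ←essential
Essential: -01-, 010-

2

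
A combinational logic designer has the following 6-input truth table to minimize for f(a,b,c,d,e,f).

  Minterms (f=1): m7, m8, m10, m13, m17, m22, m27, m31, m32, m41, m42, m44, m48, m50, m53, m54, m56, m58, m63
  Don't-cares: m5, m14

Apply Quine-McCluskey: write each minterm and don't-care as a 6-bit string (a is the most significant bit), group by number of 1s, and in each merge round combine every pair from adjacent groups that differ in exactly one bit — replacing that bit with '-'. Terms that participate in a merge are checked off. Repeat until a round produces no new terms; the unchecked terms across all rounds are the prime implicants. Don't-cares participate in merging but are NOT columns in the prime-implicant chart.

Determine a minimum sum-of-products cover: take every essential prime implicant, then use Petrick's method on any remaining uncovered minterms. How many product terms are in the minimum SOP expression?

[col 0] 000101*, 000111*, 001000*, 001010*, 001101*, 001110*, 010001, 010110*, 011011*, 011111*, 100000*, 101001, 101010*, 101100, 110000*, 110010*, 110101, 110110*, 111000*, 111010*, 111111*
[col 1] -01010, -10110, -11111, 00-101, 0001-1, 001-10, 0010-0, 011-11, 1-0000, 1-1010, 11-000*, 11-010*, 110-10, 1100-0*, 1110-0*
[col 2] 11-0-0
Prime implicants: -01010, -10110, -11111, 00-101, 0001-1, 001-10, 0010-0, 010001, 011-11, 1-0000, 1-1010, 101001, 101100, 11-0-0, 110-10, 110101
PI chart (minterm → PIs covering it):
  7 | 0001-1  (sole → essential)
  8 | 0010-0  (sole → essential)
  10 | -01010,001-10,0010-0
  13 | 00-101  (sole → essential)
  17 | 010001  (sole → essential)
  22 | -10110  (sole → essential)
  27 | 011-11  (sole → essential)
  31 | -11111,011-11
  32 | 1-0000  (sole → essential)
  41 | 101001  (sole → essential)
  42 | -01010,1-1010
  44 | 101100  (sole → essential)
  48 | 1-0000,11-0-0
  50 | 11-0-0,110-10
  53 | 110101  (sole → essential)
  54 | -10110,110-10
  56 | 11-0-0  (sole → essential)
  58 | 1-1010,11-0-0
  63 | -11111  (sole → essential)
Essential prime implicants: -10110, -11111, 00-101, 0001-1, 0010-0, 010001, 011-11, 1-0000, 101001, 101100, 11-0-0, 110101
Petrick residual → -01010
Minimum SOP uses 13 PIs: b'cd'ef' + bc'def' + bcdef + a'b'de'f + a'b'c'df + a'b'cd'f' + a'bc'd'e'f + a'bcef + ac'd'e'f' + ab'cd'e'f + ab'cde'f' + abd'f' + abc'de'f

13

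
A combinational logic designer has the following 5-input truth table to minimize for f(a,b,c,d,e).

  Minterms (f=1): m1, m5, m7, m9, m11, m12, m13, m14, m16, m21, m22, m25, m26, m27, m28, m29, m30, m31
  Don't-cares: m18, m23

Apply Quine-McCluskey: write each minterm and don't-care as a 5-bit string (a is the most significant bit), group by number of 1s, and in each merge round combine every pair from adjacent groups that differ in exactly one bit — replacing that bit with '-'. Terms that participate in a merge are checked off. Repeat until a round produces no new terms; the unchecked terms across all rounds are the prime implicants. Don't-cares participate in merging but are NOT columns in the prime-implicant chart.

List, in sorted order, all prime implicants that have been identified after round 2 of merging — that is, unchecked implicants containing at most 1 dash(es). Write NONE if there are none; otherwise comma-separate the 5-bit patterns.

[col 0] 00001*, 00101*, 00111*, 01001*, 01011*, 01100*, 01101*, 01110*, 10000*, 10010*, 10101*, 10110*, 10111*, 11001*, 11010*, 11011*, 11100*, 11101*, 11110*, 11111*
[col 1] -0101*, -0111*, -1001*, -1011*, -1100*, -1101*, -1110*, 0-001*, 0-101*, 00-01*, 001-1*, 01-01*, 010-1*, 011-0*, 0110-*, 1-010*, 1-101*, 1-110*, 1-111*, 10-10*, 100-0, 101-1*, 1011-*, 11-01*, 11-10*, 11-11*, 110-1*, 1101-*, 111-0*, 111-1*, 1110-*, 1111-*
[col 2] --101, -01-1, -1-01, -10-1, -11-0, -110-, 0--01, 1--10, 1-1-1, 1-11-, 11--1, 11-1-, 111--
Prime implicants: --101, -01-1, -1-01, -10-1, -11-0, -110-, 0--01, 1--10, 1-1-1, 1-11-, 100-0, 11--1, 11-1-, 111--

100-0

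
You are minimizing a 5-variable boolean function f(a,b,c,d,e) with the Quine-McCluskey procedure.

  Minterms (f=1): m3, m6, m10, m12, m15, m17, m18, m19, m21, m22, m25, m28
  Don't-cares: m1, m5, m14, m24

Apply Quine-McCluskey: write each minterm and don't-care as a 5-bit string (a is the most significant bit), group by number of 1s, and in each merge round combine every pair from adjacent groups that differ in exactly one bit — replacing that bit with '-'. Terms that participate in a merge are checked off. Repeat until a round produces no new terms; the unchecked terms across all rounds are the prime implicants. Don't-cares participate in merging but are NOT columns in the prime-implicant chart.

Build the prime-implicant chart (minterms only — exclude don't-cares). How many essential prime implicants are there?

[col 0] 00001*, 00011*, 00101*, 00110*, 01010*, 01100*, 01110*, 01111*, 10001*, 10010*, 10011*, 10101*, 10110*, 11000*, 11001*, 11100*
[col 1] -0001*, -0011*, -0101*, -0110, -1100, 0-110, 00-01*, 000-1*, 01-10, 011-0, 0111-, 1-001, 10-01*, 10-10, 100-1*, 1001-, 11-00, 1100-
[col 2] -0-01, -00-1
Prime implicants: -0-01, -00-1, -0110, -1100, 0-110, 01-10, 011-0, 0111-, 1-001, 10-10, 1001-, 11-00, 1100-
PI chart (minterm → PIs covering it):
  3 | -00-1  (sole → essential)
  6 | -0110,0-110
  10 | 01-10  (sole → essential)
  12 | -1100,011-0
  15 | 0111-  (sole → essential)
  17 | -0-01,-00-1,1-001
  18 | 10-10,1001-
  19 | -00-1,1001-
  21 | -0-01  (sole → essential)
  22 | -0110,10-10
  25 | 1-001,1100-
  28 | -1100,11-00
Essential prime implicants: -0-01, -00-1, 01-10, 0111-

4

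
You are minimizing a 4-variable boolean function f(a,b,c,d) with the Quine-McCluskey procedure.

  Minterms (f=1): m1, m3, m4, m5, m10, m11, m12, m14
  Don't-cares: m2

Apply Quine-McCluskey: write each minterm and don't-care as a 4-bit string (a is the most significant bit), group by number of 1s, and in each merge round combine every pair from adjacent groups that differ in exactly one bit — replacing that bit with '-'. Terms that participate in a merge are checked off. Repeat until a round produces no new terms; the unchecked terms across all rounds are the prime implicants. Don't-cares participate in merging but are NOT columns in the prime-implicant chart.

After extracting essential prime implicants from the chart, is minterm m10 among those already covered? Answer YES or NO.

size-2^0 implicants → 0001(✓)  0010(✓)  0011(✓)  0100(✓)  0101(✓)  1010(✓)  1011(✓)  1100(✓)  1110(✓)
size-2^1 implicants → -010(✓)  -011(✓)  -100  0-01  00-1  001-(✓)  010-  1-10  101-(✓)  11-0
size-2^2 implicants → -01-
Unchecked terms (primes): -01-, -100, 0-01, 00-1, 010-, 1-10, 11-0
Minterm coverage:
  m1 ⊆ 0-01,00-1
  m3 ⊆ -01-,00-1
  m4 ⊆ -100,010-
  m5 ⊆ 0-01,010-
  m10 ⊆ -01-,1-10
  m11 ⊆ -01- [E]
  m12 ⊆ -100,11-0
  m14 ⊆ 1-10,11-0
E = {-01-}

YES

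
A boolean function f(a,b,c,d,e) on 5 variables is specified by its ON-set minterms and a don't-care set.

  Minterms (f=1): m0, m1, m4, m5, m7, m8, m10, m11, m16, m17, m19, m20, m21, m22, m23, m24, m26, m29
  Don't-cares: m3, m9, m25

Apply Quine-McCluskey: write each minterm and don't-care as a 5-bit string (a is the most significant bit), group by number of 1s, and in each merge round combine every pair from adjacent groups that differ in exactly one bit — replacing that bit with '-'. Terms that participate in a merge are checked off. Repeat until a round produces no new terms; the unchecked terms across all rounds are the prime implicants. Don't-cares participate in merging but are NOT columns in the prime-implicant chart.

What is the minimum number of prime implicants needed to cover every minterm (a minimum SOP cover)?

6

Round 0: 00000✓ 00001✓ 00011✓ 00100✓ 00101✓ 00111✓ 01000✓ 01001✓ 01010✓ 01011✓ 10000✓ 10001✓ 10011✓ 10100✓ 10101✓ 10110✓ 10111✓ 11000✓ 11001✓ 11010✓ 11101✓
Round 1: -0000✓ -0001✓ -0011✓ -0100✓ -0101✓ -0111✓ -1000✓ -1001✓ -1010✓ 0-000✓ 0-001✓ 0-011✓ 00-00✓ 00-01✓ 00-11✓ 000-1✓ 0000-✓ 001-1✓ 0010-✓ 010-0✓ 010-1✓ 0100-✓ 0101-✓ 1-000✓ 1-001✓ 1-101✓ 10-00✓ 10-01✓ 10-11✓ 100-1✓ 1000-✓ 101-0✓ 101-1✓ 1010-✓ 1011-✓ 11-01✓ 110-0✓ 1100-✓
Round 2: --000✓ --001✓ -0-00✓ -0-01✓ -0-11✓ -00-1✓ -000-✓ -01-1✓ -010-✓ -10-0 -100-✓ 0-0-1 0-00-✓ 00--1✓ 00-0-✓ 010-- 1--01 1-00-✓ 10--1✓ 10-0-✓ 101--
Round 3: --00- -0--1 -0-0-
PIs = {--00-, -0--1, -0-0-, -10-0, 0-0-1, 010--, 1--01, 101--}
Coverage chart:
  m0: --00-,-0-0-
  m1: --00-,-0--1,-0-0-,0-0-1
  m4: -0-0- ←essential
  m5: -0--1,-0-0-
  m7: -0--1 ←essential
  m8: --00-,-10-0,010--
  m10: -10-0,010--
  m11: 0-0-1,010--
  m16: --00-,-0-0-
  m17: --00-,-0--1,-0-0-,1--01
  m19: -0--1 ←essential
  m20: -0-0-,101--
  m21: -0--1,-0-0-,1--01,101--
  m22: 101-- ←essential
  m23: -0--1,101--
  m24: --00-,-10-0
  m26: -10-0 ←essential
  m29: 1--01 ←essential
Essential: -0--1, -0-0-, -10-0, 1--01, 101--
Petrick residual → 0-0-1
Min cover (6 terms): b'e + b'd' + bc'e' + a'c'e + ad'e + ab'c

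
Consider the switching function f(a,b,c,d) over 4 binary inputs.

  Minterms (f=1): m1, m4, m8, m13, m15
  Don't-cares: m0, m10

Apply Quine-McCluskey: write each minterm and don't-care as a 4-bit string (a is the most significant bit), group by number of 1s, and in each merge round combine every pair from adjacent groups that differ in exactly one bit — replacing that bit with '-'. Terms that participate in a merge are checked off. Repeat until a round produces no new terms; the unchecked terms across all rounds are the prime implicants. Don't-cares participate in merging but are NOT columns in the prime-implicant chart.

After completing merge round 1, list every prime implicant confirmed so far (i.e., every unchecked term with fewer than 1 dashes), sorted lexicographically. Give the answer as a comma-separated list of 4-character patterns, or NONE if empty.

NONE

[col 0] 0000*, 0001*, 0100*, 1000*, 1010*, 1101*, 1111*
[col 1] -000, 0-00, 000-, 10-0, 11-1
Prime implicants: -000, 0-00, 000-, 10-0, 11-1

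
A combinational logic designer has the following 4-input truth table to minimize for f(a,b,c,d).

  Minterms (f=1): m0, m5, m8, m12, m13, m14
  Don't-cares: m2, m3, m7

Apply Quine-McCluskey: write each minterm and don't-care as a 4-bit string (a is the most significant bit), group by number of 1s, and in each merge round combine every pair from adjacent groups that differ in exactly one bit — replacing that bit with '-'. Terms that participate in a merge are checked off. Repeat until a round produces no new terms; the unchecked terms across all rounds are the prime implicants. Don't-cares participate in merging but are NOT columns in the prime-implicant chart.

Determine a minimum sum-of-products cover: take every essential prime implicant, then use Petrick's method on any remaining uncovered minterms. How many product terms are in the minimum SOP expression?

3

size-2^0 implicants → 0000(✓)  0010(✓)  0011(✓)  0101(✓)  0111(✓)  1000(✓)  1100(✓)  1101(✓)  1110(✓)
size-2^1 implicants → -000  -101  0-11  00-0  001-  01-1  1-00  11-0  110-
Unchecked terms (primes): -000, -101, 0-11, 00-0, 001-, 01-1, 1-00, 11-0, 110-
Minterm coverage:
  m0 ⊆ -000,00-0
  m5 ⊆ -101,01-1
  m8 ⊆ -000,1-00
  m12 ⊆ 1-00,11-0,110-
  m13 ⊆ -101,110-
  m14 ⊆ 11-0 [E]
E = {11-0}
Petrick residual → -000, -101
Cover = b'c'd' + bc'd + abd'  |cover|=3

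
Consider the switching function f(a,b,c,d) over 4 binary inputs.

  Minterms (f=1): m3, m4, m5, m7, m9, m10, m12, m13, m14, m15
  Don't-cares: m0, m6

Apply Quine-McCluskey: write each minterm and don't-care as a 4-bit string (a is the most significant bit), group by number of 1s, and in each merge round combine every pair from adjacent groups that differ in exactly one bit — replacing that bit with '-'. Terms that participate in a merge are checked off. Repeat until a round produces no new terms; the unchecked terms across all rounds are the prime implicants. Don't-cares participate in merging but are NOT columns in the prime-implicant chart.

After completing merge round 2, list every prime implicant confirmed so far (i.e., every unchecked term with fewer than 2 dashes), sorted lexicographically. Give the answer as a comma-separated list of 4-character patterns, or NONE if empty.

0-00, 0-11, 1-01, 1-10

[col 0] 0000*, 0011*, 0100*, 0101*, 0110*, 0111*, 1001*, 1010*, 1100*, 1101*, 1110*, 1111*
[col 1] -100*, -101*, -110*, -111*, 0-00, 0-11, 01-0*, 01-1*, 010-*, 011-*, 1-01, 1-10, 11-0*, 11-1*, 110-*, 111-*
[col 2] -1-0*, -1-1*, -10-*, -11-*, 01--*, 11--*
[col 3] -1--
Prime implicants: -1--, 0-00, 0-11, 1-01, 1-10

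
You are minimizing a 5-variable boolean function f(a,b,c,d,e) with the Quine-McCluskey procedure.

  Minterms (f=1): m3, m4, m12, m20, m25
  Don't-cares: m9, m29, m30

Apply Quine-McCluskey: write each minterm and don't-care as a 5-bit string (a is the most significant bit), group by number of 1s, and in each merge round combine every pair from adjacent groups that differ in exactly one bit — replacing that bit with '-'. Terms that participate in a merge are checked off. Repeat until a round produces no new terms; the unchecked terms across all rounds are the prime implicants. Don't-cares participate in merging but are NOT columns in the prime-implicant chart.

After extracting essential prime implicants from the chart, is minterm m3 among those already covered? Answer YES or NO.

Round 0: 00011 00100✓ 01001✓ 01100✓ 10100✓ 11001✓ 11101✓ 11110
Round 1: -0100 -1001 0-100 11-01
PIs = {-0100, -1001, 0-100, 00011, 11-01, 11110}
Coverage chart:
  m3: 00011 ←essential
  m4: -0100,0-100
  m12: 0-100 ←essential
  m20: -0100 ←essential
  m25: -1001,11-01
Essential: -0100, 0-100, 00011

YES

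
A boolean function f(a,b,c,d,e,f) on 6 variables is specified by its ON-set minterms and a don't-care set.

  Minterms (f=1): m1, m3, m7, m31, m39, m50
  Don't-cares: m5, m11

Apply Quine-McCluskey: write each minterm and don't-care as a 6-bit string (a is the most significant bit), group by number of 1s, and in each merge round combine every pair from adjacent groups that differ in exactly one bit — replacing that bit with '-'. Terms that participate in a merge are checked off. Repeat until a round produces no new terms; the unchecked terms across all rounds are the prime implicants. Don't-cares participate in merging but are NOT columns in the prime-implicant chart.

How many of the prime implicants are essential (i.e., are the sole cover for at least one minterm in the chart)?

[col 0] 000001*, 000011*, 000101*, 000111*, 001011*, 011111, 100111*, 110010
[col 1] -00111, 00-011, 000-01*, 000-11*, 0000-1*, 0001-1*
[col 2] 000--1
Prime implicants: -00111, 00-011, 000--1, 011111, 110010
PI chart (minterm → PIs covering it):
  1 | 000--1  (sole → essential)
  3 | 00-011,000--1
  7 | -00111,000--1
  31 | 011111  (sole → essential)
  39 | -00111  (sole → essential)
  50 | 110010  (sole → essential)
Essential prime implicants: -00111, 000--1, 011111, 110010

4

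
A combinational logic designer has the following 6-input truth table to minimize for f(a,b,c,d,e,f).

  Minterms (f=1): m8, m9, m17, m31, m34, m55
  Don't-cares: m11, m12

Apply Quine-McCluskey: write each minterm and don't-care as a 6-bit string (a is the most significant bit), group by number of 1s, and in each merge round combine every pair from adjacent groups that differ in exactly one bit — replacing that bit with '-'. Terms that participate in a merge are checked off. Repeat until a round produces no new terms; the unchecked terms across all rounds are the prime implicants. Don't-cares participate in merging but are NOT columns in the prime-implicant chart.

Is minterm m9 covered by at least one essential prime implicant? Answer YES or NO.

size-2^0 implicants → 001000(✓)  001001(✓)  001011(✓)  001100(✓)  010001  011111  100010  110111
size-2^1 implicants → 001-00  0010-1  00100-
Unchecked terms (primes): 001-00, 0010-1, 00100-, 010001, 011111, 100010, 110111
Minterm coverage:
  m8 ⊆ 001-00,00100-
  m9 ⊆ 0010-1,00100-
  m17 ⊆ 010001 [E]
  m31 ⊆ 011111 [E]
  m34 ⊆ 100010 [E]
  m55 ⊆ 110111 [E]
E = {010001, 011111, 100010, 110111}

NO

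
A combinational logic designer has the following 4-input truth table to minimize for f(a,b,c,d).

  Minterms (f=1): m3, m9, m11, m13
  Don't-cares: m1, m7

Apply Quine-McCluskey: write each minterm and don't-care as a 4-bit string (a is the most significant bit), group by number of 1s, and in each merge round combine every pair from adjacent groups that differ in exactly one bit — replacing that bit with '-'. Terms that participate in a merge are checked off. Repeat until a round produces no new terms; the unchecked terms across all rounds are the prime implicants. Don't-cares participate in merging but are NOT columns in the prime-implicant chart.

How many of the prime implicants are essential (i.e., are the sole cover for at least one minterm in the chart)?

size-2^0 implicants → 0001(✓)  0011(✓)  0111(✓)  1001(✓)  1011(✓)  1101(✓)
size-2^1 implicants → -001(✓)  -011(✓)  0-11  00-1(✓)  1-01  10-1(✓)
size-2^2 implicants → -0-1
Unchecked terms (primes): -0-1, 0-11, 1-01
Minterm coverage:
  m3 ⊆ -0-1,0-11
  m9 ⊆ -0-1,1-01
  m11 ⊆ -0-1 [E]
  m13 ⊆ 1-01 [E]
E = {-0-1, 1-01}

2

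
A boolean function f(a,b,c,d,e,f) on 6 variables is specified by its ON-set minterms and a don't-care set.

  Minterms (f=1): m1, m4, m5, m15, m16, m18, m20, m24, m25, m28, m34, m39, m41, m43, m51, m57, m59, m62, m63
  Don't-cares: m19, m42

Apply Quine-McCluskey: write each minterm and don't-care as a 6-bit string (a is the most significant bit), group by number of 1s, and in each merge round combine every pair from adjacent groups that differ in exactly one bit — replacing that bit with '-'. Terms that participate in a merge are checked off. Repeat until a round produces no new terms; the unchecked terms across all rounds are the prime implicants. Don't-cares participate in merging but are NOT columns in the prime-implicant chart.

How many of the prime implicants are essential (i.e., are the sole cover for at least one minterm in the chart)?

[col 0] 000001*, 000100*, 000101*, 001111, 010000*, 010010*, 010011*, 010100*, 011000*, 011001*, 011100*, 100010*, 100111, 101001*, 101010*, 101011*, 110011*, 111001*, 111011*, 111110*, 111111*
[col 1] -10011, -11001, 0-0100, 000-01, 00010-, 01-000*, 01-100*, 010-00*, 0100-0, 01001-, 011-00*, 01100-, 1-1001*, 1-1011*, 10-010, 1010-1*, 10101-, 11-011, 111-11, 1110-1*, 11111-
[col 2] 01--00, 1-10-1
Prime implicants: -10011, -11001, 0-0100, 000-01, 00010-, 001111, 01--00, 0100-0, 01001-, 01100-, 1-10-1, 10-010, 100111, 10101-, 11-011, 111-11, 11111-
PI chart (minterm → PIs covering it):
  1 | 000-01  (sole → essential)
  4 | 0-0100,00010-
  5 | 000-01,00010-
  15 | 001111  (sole → essential)
  16 | 01--00,0100-0
  18 | 0100-0,01001-
  20 | 0-0100,01--00
  24 | 01--00,01100-
  25 | -11001,01100-
  28 | 01--00  (sole → essential)
  34 | 10-010  (sole → essential)
  39 | 100111  (sole → essential)
  41 | 1-10-1  (sole → essential)
  43 | 1-10-1,10101-
  51 | -10011,11-011
  57 | -11001,1-10-1
  59 | 1-10-1,11-011,111-11
  62 | 11111-  (sole → essential)
  63 | 111-11,11111-
Essential prime implicants: 000-01, 001111, 01--00, 1-10-1, 10-010, 100111, 11111-

7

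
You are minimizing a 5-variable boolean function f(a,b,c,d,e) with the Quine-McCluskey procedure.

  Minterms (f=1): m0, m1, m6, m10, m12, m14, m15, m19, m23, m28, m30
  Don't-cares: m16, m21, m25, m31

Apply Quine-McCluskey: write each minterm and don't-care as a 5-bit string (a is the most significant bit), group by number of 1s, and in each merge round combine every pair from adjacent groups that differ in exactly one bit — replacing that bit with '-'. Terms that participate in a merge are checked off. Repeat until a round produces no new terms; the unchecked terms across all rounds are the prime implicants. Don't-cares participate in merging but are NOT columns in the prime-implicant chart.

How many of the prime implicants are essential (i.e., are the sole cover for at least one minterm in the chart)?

6

Round 0: 00000✓ 00001✓ 00110✓ 01010✓ 01100✓ 01110✓ 01111✓ 10000✓ 10011✓ 10101✓ 10111✓ 11001 11100✓ 11110✓ 11111✓
Round 1: -0000 -1100✓ -1110✓ -1111✓ 0-110 0000- 01-10 011-0✓ 0111-✓ 1-111 10-11 101-1 111-0✓ 1111-✓
Round 2: -11-0 -111-
PIs = {-0000, -11-0, -111-, 0-110, 0000-, 01-10, 1-111, 10-11, 101-1, 11001}
Coverage chart:
  m0: -0000,0000-
  m1: 0000- ←essential
  m6: 0-110 ←essential
  m10: 01-10 ←essential
  m12: -11-0 ←essential
  m14: -11-0,-111-,0-110,01-10
  m15: -111- ←essential
  m19: 10-11 ←essential
  m23: 1-111,10-11,101-1
  m28: -11-0 ←essential
  m30: -11-0,-111-
Essential: -11-0, -111-, 0-110, 0000-, 01-10, 10-11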